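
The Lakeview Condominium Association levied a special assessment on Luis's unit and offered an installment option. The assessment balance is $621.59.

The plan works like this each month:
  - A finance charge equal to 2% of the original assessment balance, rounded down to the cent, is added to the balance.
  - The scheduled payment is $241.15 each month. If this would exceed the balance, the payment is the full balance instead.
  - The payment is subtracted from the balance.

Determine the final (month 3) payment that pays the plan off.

Month 1: opening $621.59; interest $12.43 → $634.02; payment $241.15; balance $392.87
Month 2: opening $392.87; interest $12.43 → $405.30; payment $241.15; balance $164.15
Month 3: opening $164.15; interest $12.43 → $176.58; payment $176.58; balance $0.00

$176.58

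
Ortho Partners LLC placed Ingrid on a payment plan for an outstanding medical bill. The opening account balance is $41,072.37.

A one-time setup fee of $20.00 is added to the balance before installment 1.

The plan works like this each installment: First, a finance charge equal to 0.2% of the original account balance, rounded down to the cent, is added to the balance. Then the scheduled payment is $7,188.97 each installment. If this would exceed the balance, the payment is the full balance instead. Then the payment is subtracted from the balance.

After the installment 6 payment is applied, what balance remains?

$0.00

Installment 1: $41,092.37 +$82.14 interest = $41,174.51; pay $7,188.97 → $33,985.54
Installment 2: $33,985.54 +$82.14 interest = $34,067.68; pay $7,188.97 → $26,878.71
Installment 3: $26,878.71 +$82.14 interest = $26,960.85; pay $7,188.97 → $19,771.88
Installment 4: $19,771.88 +$82.14 interest = $19,854.02; pay $7,188.97 → $12,665.05
Installment 5: $12,665.05 +$82.14 interest = $12,747.19; pay $7,188.97 → $5,558.22
Installment 6: $5,558.22 +$82.14 interest = $5,640.36; pay $5,640.36 → $0.00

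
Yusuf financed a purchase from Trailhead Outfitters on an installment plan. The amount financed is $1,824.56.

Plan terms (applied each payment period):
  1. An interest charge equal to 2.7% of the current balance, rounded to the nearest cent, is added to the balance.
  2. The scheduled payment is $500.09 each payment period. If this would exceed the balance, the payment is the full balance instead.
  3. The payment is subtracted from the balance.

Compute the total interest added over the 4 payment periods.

Payment period 1: opening $1,824.56; interest $49.26 → $1,873.82; payment $500.09; balance $1,373.73
Payment period 2: opening $1,373.73; interest $37.09 → $1,410.82; payment $500.09; balance $910.73
Payment period 3: opening $910.73; interest $24.59 → $935.32; payment $500.09; balance $435.23
Payment period 4: opening $435.23; interest $11.75 → $446.98; payment $446.98; balance $0.00
Total interest: $49.26 + $37.09 + $24.59 + $11.75 = $122.69

$122.69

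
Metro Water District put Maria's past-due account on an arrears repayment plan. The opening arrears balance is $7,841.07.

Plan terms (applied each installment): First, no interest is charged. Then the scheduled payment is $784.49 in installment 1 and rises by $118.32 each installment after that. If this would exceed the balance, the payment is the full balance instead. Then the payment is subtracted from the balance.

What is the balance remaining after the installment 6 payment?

# | Opening | Payment | End bal
1 | $7,841.07 | $784.49 | $7,056.58
2 | $7,056.58 | $902.81 | $6,153.77
3 | $6,153.77 | $1,021.13 | $5,132.64
4 | $5,132.64 | $1,139.45 | $3,993.19
5 | $3,993.19 | $1,257.77 | $2,735.42
6 | $2,735.42 | $1,376.09 | $1,359.33

$1,359.33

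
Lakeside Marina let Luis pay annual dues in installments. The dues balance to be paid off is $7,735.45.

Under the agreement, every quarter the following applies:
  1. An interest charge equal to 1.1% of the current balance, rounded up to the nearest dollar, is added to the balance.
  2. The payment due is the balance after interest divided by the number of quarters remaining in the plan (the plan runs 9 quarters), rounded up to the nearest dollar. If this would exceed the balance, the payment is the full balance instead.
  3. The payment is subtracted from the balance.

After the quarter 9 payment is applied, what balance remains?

Quarter 1: $7,735.45 +$86.00 interest = $7,821.45; pay $870.00 → $6,951.45
Quarter 2: $6,951.45 +$77.00 interest = $7,028.45; pay $879.00 → $6,149.45
Quarter 3: $6,149.45 +$68.00 interest = $6,217.45; pay $889.00 → $5,328.45
Quarter 4: $5,328.45 +$59.00 interest = $5,387.45; pay $898.00 → $4,489.45
Quarter 5: $4,489.45 +$50.00 interest = $4,539.45; pay $908.00 → $3,631.45
Quarter 6: $3,631.45 +$40.00 interest = $3,671.45; pay $918.00 → $2,753.45
Quarter 7: $2,753.45 +$31.00 interest = $2,784.45; pay $929.00 → $1,855.45
Quarter 8: $1,855.45 +$21.00 interest = $1,876.45; pay $939.00 → $937.45
Quarter 9: $937.45 +$11.00 interest = $948.45; pay $948.45 → $0.00

$0.00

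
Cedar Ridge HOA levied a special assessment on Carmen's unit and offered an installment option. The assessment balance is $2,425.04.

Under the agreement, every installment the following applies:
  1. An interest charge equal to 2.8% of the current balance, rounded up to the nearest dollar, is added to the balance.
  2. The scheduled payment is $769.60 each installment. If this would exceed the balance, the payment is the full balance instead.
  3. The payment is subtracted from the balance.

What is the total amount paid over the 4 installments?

$2,579.04

Installment 1: $2,425.04 +$68.00 interest = $2,493.04; pay $769.60 → $1,723.44
Installment 2: $1,723.44 +$49.00 interest = $1,772.44; pay $769.60 → $1,002.84
Installment 3: $1,002.84 +$29.00 interest = $1,031.84; pay $769.60 → $262.24
Installment 4: $262.24 +$8.00 interest = $270.24; pay $270.24 → $0.00
Total paid: $2,579.04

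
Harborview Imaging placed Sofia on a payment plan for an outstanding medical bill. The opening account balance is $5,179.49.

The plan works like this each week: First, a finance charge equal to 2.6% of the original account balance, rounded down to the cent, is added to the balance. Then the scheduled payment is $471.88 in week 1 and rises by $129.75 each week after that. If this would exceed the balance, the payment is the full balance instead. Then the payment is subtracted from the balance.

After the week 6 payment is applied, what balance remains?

$1,209.92

# | Opening | Interest | Payment | End bal
1 | $5,179.49 | $134.66 | $471.88 | $4,842.27
2 | $4,842.27 | $134.66 | $601.63 | $4,375.30
3 | $4,375.30 | $134.66 | $731.38 | $3,778.58
4 | $3,778.58 | $134.66 | $861.13 | $3,052.11
5 | $3,052.11 | $134.66 | $990.88 | $2,195.89
6 | $2,195.89 | $134.66 | $1,120.63 | $1,209.92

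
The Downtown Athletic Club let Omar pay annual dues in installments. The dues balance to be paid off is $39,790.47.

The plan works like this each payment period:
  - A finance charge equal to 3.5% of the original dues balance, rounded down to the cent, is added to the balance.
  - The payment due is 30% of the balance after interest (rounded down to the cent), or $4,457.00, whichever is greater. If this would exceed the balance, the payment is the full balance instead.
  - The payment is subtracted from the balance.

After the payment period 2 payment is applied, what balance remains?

$21,154.61

# | Opening | Interest | Payment | End bal
1 | $39,790.47 | $1,392.66 | $12,354.93 | $28,828.20
2 | $28,828.20 | $1,392.66 | $9,066.25 | $21,154.61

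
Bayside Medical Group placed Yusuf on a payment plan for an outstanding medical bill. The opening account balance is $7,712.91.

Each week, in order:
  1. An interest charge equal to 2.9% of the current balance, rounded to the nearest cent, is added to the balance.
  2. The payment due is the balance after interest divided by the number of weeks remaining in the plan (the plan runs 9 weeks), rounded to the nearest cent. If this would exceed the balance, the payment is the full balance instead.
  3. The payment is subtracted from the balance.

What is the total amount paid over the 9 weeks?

# | Opening | Interest | Payment | End bal
1 | $7,712.91 | $223.67 | $881.84 | $7,054.74
2 | $7,054.74 | $204.59 | $907.42 | $6,351.91
3 | $6,351.91 | $184.21 | $933.73 | $5,602.39
4 | $5,602.39 | $162.47 | $960.81 | $4,804.05
5 | $4,804.05 | $139.32 | $988.67 | $3,954.70
6 | $3,954.70 | $114.69 | $1,017.35 | $3,052.04
7 | $3,052.04 | $88.51 | $1,046.85 | $2,093.70
8 | $2,093.70 | $60.72 | $1,077.21 | $1,077.21
9 | $1,077.21 | $31.24 | $1,108.45 | $0.00
Total paid: $8,922.33

$8,922.33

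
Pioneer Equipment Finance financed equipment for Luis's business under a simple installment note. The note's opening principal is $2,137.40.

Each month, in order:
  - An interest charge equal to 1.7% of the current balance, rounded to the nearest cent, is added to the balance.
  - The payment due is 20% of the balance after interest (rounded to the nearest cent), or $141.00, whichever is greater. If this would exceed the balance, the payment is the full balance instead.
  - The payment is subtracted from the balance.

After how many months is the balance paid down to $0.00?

Month 1: opening $2,137.40; interest $36.34 → $2,173.74; payment $434.75; balance $1,738.99
Month 2: opening $1,738.99; interest $29.56 → $1,768.55; payment $353.71; balance $1,414.84
Month 3: opening $1,414.84; interest $24.05 → $1,438.89; payment $287.78; balance $1,151.11
Month 4: opening $1,151.11; interest $19.57 → $1,170.68; payment $234.14; balance $936.54
Month 5: opening $936.54; interest $15.92 → $952.46; payment $190.49; balance $761.97
Month 6: opening $761.97; interest $12.95 → $774.92; payment $154.98; balance $619.94
Month 7: opening $619.94; interest $10.54 → $630.48; payment $141.00; balance $489.48
Month 8: opening $489.48; interest $8.32 → $497.80; payment $141.00; balance $356.80
Month 9: opening $356.80; interest $6.07 → $362.87; payment $141.00; balance $221.87
Month 10: opening $221.87; interest $3.77 → $225.64; payment $141.00; balance $84.64
Month 11: opening $84.64; interest $1.44 → $86.08; payment $86.08; balance $0.00
Balance reaches $0.00 in month 11.

11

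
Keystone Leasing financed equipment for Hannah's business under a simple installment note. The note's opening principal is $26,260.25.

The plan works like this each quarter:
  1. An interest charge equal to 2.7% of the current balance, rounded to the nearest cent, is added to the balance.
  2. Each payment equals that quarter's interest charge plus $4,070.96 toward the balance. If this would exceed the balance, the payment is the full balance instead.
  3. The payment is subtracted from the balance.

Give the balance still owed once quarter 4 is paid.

# | Opening | Interest | Payment | End bal
1 | $26,260.25 | $709.03 | $4,779.99 | $22,189.29
2 | $22,189.29 | $599.11 | $4,670.07 | $18,118.33
3 | $18,118.33 | $489.19 | $4,560.15 | $14,047.37
4 | $14,047.37 | $379.28 | $4,450.24 | $9,976.41

$9,976.41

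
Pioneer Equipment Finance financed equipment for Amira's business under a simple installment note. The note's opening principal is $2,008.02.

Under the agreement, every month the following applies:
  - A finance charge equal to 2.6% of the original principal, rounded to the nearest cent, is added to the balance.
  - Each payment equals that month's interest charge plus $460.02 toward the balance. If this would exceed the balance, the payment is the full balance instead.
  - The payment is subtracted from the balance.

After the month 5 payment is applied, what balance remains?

Month 1: $2,008.02 +$52.21 interest = $2,060.23; pay $512.23 → $1,548.00
Month 2: $1,548.00 +$52.21 interest = $1,600.21; pay $512.23 → $1,087.98
Month 3: $1,087.98 +$52.21 interest = $1,140.19; pay $512.23 → $627.96
Month 4: $627.96 +$52.21 interest = $680.17; pay $512.23 → $167.94
Month 5: $167.94 +$52.21 interest = $220.15; pay $220.15 → $0.00

$0.00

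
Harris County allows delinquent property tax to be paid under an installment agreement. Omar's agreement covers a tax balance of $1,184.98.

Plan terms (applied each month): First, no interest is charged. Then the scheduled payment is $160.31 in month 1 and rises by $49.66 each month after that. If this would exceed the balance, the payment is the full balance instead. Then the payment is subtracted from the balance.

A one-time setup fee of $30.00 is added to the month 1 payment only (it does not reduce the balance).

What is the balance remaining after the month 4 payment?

# | Opening | Payment | Fee | End bal
1 | $1,184.98 | $160.31 | $30.00 | $1,024.67
2 | $1,024.67 | $209.97 | — | $814.70
3 | $814.70 | $259.63 | — | $555.07
4 | $555.07 | $309.29 | — | $245.78

$245.78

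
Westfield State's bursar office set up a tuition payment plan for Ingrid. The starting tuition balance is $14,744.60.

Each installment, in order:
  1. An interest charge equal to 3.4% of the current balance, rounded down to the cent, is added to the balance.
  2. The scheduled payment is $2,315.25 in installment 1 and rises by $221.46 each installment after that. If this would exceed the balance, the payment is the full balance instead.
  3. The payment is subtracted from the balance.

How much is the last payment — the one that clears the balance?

# | Opening | Interest | Payment | End bal
1 | $14,744.60 | $501.31 | $2,315.25 | $12,930.66
2 | $12,930.66 | $439.64 | $2,536.71 | $10,833.59
3 | $10,833.59 | $368.34 | $2,758.17 | $8,443.76
4 | $8,443.76 | $287.08 | $2,979.63 | $5,751.21
5 | $5,751.21 | $195.54 | $3,201.09 | $2,745.66
6 | $2,745.66 | $93.35 | $2,839.01 | $0.00

$2,839.01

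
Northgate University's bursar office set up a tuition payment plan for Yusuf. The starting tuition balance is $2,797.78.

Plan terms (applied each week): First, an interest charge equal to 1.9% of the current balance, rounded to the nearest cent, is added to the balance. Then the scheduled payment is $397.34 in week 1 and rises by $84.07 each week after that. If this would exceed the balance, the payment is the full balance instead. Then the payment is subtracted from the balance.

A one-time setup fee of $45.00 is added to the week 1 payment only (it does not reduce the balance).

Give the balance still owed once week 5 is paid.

$153.40

Week 1: opening $2,797.78; interest $53.16 → $2,850.94; payment $397.34 (+ $45.00 fee); balance $2,453.60
Week 2: opening $2,453.60; interest $46.62 → $2,500.22; payment $481.41; balance $2,018.81
Week 3: opening $2,018.81; interest $38.36 → $2,057.17; payment $565.48; balance $1,491.69
Week 4: opening $1,491.69; interest $28.34 → $1,520.03; payment $649.55; balance $870.48
Week 5: opening $870.48; interest $16.54 → $887.02; payment $733.62; balance $153.40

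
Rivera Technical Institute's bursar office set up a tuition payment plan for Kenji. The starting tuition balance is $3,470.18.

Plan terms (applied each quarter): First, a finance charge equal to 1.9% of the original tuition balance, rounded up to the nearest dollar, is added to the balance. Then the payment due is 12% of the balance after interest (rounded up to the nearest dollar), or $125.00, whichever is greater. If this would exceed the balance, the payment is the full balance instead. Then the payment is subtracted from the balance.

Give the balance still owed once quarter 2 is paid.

$2,795.18

Quarter 1: opening $3,470.18; interest $66.00 → $3,536.18; payment $425.00; balance $3,111.18
Quarter 2: opening $3,111.18; interest $66.00 → $3,177.18; payment $382.00; balance $2,795.18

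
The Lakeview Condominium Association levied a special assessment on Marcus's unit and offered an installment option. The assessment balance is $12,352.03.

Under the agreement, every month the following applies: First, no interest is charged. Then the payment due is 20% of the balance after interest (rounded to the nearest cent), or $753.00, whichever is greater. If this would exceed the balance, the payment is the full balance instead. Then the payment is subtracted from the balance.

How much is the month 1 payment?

Month 1: opening $12,352.03; payment $2,470.41; balance $9,881.62

$2,470.41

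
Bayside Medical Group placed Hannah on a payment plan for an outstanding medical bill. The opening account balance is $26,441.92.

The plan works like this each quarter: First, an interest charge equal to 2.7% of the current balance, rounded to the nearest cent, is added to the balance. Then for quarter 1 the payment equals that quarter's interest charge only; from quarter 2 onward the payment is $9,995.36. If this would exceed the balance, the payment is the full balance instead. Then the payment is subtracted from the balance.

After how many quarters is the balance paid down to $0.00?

Quarter 1: opening $26,441.92; interest $713.93 → $27,155.85; payment $713.93; balance $26,441.92
Quarter 2: opening $26,441.92; interest $713.93 → $27,155.85; payment $9,995.36; balance $17,160.49
Quarter 3: opening $17,160.49; interest $463.33 → $17,623.82; payment $9,995.36; balance $7,628.46
Quarter 4: opening $7,628.46; interest $205.97 → $7,834.43; payment $7,834.43; balance $0.00
Balance reaches $0.00 in quarter 4.

4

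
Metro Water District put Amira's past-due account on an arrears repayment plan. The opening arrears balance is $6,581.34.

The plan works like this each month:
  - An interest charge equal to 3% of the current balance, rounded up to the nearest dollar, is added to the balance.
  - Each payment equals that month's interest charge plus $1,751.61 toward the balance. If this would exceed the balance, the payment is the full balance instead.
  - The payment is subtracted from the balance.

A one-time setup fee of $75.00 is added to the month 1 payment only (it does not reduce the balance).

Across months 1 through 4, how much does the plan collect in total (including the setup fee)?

$7,132.34

Month 1: $6,581.34 +$198.00 interest = $6,779.34; pay $1,949.61 (+ $75.00 fee) → $4,829.73
Month 2: $4,829.73 +$145.00 interest = $4,974.73; pay $1,896.61 → $3,078.12
Month 3: $3,078.12 +$93.00 interest = $3,171.12; pay $1,844.61 → $1,326.51
Month 4: $1,326.51 +$40.00 interest = $1,366.51; pay $1,366.51 → $0.00
Total paid: $7,132.34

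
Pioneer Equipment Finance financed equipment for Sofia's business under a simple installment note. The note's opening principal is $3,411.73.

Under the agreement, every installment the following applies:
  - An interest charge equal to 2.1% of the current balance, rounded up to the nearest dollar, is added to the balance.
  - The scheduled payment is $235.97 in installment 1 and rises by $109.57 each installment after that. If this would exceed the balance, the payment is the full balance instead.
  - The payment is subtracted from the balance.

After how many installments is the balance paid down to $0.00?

7

# | Opening | Interest | Payment | End bal
1 | $3,411.73 | $72.00 | $235.97 | $3,247.76
2 | $3,247.76 | $69.00 | $345.54 | $2,971.22
3 | $2,971.22 | $63.00 | $455.11 | $2,579.11
4 | $2,579.11 | $55.00 | $564.68 | $2,069.43
5 | $2,069.43 | $44.00 | $674.25 | $1,439.18
6 | $1,439.18 | $31.00 | $783.82 | $686.36
7 | $686.36 | $15.00 | $701.36 | $0.00
Balance reaches $0.00 in installment 7.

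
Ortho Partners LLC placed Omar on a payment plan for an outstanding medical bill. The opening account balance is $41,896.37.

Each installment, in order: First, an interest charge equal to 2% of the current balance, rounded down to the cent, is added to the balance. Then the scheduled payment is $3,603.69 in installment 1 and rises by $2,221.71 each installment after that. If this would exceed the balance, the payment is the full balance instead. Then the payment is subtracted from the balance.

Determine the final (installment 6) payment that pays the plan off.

$4,934.04

# | Opening | Interest | Payment | End bal
1 | $41,896.37 | $837.92 | $3,603.69 | $39,130.60
2 | $39,130.60 | $782.61 | $5,825.40 | $34,087.81
3 | $34,087.81 | $681.75 | $8,047.11 | $26,722.45
4 | $26,722.45 | $534.44 | $10,268.82 | $16,988.07
5 | $16,988.07 | $339.76 | $12,490.53 | $4,837.30
6 | $4,837.30 | $96.74 | $4,934.04 | $0.00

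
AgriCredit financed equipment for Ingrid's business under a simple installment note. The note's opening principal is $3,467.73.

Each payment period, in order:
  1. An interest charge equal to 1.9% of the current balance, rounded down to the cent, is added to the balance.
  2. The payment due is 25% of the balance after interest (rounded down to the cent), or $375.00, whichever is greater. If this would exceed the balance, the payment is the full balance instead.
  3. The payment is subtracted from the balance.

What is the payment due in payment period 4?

# | Opening | Interest | Payment | End bal
1 | $3,467.73 | $65.88 | $883.40 | $2,650.21
2 | $2,650.21 | $50.35 | $675.14 | $2,025.42
3 | $2,025.42 | $38.48 | $515.97 | $1,547.93
4 | $1,547.93 | $29.41 | $394.33 | $1,183.01

$394.33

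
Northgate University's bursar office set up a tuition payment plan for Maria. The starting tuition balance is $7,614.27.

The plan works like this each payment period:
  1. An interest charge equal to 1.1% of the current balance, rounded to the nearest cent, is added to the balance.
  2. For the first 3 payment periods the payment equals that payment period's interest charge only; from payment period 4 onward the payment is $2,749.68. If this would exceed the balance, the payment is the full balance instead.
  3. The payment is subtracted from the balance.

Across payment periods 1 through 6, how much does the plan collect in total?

Payment period 1: opening $7,614.27; interest $83.76 → $7,698.03; payment $83.76; balance $7,614.27
Payment period 2: opening $7,614.27; interest $83.76 → $7,698.03; payment $83.76; balance $7,614.27
Payment period 3: opening $7,614.27; interest $83.76 → $7,698.03; payment $83.76; balance $7,614.27
Payment period 4: opening $7,614.27; interest $83.76 → $7,698.03; payment $2,749.68; balance $4,948.35
Payment period 5: opening $4,948.35; interest $54.43 → $5,002.78; payment $2,749.68; balance $2,253.10
Payment period 6: opening $2,253.10; interest $24.78 → $2,277.88; payment $2,277.88; balance $0.00
Total paid: $8,028.52

$8,028.52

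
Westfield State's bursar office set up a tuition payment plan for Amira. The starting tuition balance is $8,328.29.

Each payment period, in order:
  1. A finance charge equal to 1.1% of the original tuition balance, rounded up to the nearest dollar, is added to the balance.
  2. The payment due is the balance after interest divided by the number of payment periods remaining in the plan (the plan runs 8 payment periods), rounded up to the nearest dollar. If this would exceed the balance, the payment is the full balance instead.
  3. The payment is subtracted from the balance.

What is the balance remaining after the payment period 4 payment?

Payment period 1: opening $8,328.29; interest $92.00 → $8,420.29; payment $1,053.00; balance $7,367.29
Payment period 2: opening $7,367.29; interest $92.00 → $7,459.29; payment $1,066.00; balance $6,393.29
Payment period 3: opening $6,393.29; interest $92.00 → $6,485.29; payment $1,081.00; balance $5,404.29
Payment period 4: opening $5,404.29; interest $92.00 → $5,496.29; payment $1,100.00; balance $4,396.29

$4,396.29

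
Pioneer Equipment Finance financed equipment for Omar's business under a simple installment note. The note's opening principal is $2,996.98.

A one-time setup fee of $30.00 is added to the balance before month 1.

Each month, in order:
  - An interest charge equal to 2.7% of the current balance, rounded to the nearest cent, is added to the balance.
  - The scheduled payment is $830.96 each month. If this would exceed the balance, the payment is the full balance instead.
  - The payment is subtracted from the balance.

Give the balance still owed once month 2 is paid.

$1,508.29

Month 1: opening $3,026.98; interest $81.73 → $3,108.71; payment $830.96; balance $2,277.75
Month 2: opening $2,277.75; interest $61.50 → $2,339.25; payment $830.96; balance $1,508.29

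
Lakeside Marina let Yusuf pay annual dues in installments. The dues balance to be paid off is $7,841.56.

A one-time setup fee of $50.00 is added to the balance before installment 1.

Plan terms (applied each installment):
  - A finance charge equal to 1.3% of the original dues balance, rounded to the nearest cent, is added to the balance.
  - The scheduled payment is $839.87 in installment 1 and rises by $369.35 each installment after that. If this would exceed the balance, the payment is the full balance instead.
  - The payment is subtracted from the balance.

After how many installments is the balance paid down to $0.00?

6

Installment 1: opening $7,891.56; interest $101.94 → $7,993.50; payment $839.87; balance $7,153.63
Installment 2: opening $7,153.63; interest $101.94 → $7,255.57; payment $1,209.22; balance $6,046.35
Installment 3: opening $6,046.35; interest $101.94 → $6,148.29; payment $1,578.57; balance $4,569.72
Installment 4: opening $4,569.72; interest $101.94 → $4,671.66; payment $1,947.92; balance $2,723.74
Installment 5: opening $2,723.74; interest $101.94 → $2,825.68; payment $2,317.27; balance $508.41
Installment 6: opening $508.41; interest $101.94 → $610.35; payment $610.35; balance $0.00
Balance reaches $0.00 in installment 6.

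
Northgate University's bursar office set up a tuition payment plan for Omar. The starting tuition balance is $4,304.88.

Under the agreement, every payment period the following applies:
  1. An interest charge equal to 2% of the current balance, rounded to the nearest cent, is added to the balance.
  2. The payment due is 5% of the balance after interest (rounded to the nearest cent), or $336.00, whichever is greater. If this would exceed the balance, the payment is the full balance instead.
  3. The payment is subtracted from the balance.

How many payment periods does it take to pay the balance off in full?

Payment period 1: opening $4,304.88; interest $86.10 → $4,390.98; payment $336.00; balance $4,054.98
Payment period 2: opening $4,054.98; interest $81.10 → $4,136.08; payment $336.00; balance $3,800.08
Payment period 3: opening $3,800.08; interest $76.00 → $3,876.08; payment $336.00; balance $3,540.08
Payment period 4: opening $3,540.08; interest $70.80 → $3,610.88; payment $336.00; balance $3,274.88
Payment period 5: opening $3,274.88; interest $65.50 → $3,340.38; payment $336.00; balance $3,004.38
Payment period 6: opening $3,004.38; interest $60.09 → $3,064.47; payment $336.00; balance $2,728.47
Payment period 7: opening $2,728.47; interest $54.57 → $2,783.04; payment $336.00; balance $2,447.04
Payment period 8: opening $2,447.04; interest $48.94 → $2,495.98; payment $336.00; balance $2,159.98
Payment period 9: opening $2,159.98; interest $43.20 → $2,203.18; payment $336.00; balance $1,867.18
Payment period 10: opening $1,867.18; interest $37.34 → $1,904.52; payment $336.00; balance $1,568.52
Payment period 11: opening $1,568.52; interest $31.37 → $1,599.89; payment $336.00; balance $1,263.89
Payment period 12: opening $1,263.89; interest $25.28 → $1,289.17; payment $336.00; balance $953.17
Payment period 13: opening $953.17; interest $19.06 → $972.23; payment $336.00; balance $636.23
Payment period 14: opening $636.23; interest $12.72 → $648.95; payment $336.00; balance $312.95
Payment period 15: opening $312.95; interest $6.26 → $319.21; payment $319.21; balance $0.00
Balance reaches $0.00 in payment period 15.

15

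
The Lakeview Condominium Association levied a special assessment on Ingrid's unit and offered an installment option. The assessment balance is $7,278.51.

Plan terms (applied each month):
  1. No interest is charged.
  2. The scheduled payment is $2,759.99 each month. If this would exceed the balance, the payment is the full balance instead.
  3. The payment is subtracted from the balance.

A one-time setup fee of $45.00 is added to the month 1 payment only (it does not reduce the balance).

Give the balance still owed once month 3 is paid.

$0.00

Month 1: opening $7,278.51; payment $2,759.99 (+ $45.00 fee); balance $4,518.52
Month 2: opening $4,518.52; payment $2,759.99; balance $1,758.53
Month 3: opening $1,758.53; payment $1,758.53; balance $0.00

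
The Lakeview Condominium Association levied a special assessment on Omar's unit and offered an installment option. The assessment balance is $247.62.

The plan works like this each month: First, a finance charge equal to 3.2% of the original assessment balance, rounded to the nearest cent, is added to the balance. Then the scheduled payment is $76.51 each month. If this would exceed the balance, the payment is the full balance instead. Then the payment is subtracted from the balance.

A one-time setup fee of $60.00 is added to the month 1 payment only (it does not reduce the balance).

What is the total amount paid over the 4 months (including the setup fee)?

Month 1: $247.62 +$7.92 interest = $255.54; pay $76.51 (+ $60.00 fee) → $179.03
Month 2: $179.03 +$7.92 interest = $186.95; pay $76.51 → $110.44
Month 3: $110.44 +$7.92 interest = $118.36; pay $76.51 → $41.85
Month 4: $41.85 +$7.92 interest = $49.77; pay $49.77 → $0.00
Total paid: $339.30

$339.30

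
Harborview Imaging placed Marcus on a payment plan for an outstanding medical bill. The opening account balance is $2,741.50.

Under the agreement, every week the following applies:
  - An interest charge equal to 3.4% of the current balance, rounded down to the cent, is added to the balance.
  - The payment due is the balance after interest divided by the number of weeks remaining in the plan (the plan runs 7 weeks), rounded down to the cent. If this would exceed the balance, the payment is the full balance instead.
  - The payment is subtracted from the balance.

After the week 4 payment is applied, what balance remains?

$1,343.07

Week 1: opening $2,741.50; interest $93.21 → $2,834.71; payment $404.95; balance $2,429.76
Week 2: opening $2,429.76; interest $82.61 → $2,512.37; payment $418.72; balance $2,093.65
Week 3: opening $2,093.65; interest $71.18 → $2,164.83; payment $432.96; balance $1,731.87
Week 4: opening $1,731.87; interest $58.88 → $1,790.75; payment $447.68; balance $1,343.07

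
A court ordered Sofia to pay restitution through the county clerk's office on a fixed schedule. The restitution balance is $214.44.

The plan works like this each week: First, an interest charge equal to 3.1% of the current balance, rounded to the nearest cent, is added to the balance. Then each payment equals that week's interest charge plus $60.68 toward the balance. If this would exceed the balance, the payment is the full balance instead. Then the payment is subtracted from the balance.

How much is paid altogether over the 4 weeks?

$229.75

Week 1: $214.44 +$6.65 interest = $221.09; pay $67.33 → $153.76
Week 2: $153.76 +$4.77 interest = $158.53; pay $65.45 → $93.08
Week 3: $93.08 +$2.89 interest = $95.97; pay $63.57 → $32.40
Week 4: $32.40 +$1.00 interest = $33.40; pay $33.40 → $0.00
Total paid: $229.75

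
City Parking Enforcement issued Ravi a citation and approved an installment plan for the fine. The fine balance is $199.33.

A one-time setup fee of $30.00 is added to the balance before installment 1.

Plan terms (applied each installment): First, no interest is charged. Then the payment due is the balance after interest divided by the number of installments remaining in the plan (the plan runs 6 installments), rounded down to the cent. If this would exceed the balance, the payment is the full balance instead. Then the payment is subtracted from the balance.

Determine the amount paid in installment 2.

Installment 1: opening $229.33; payment $38.22; balance $191.11
Installment 2: opening $191.11; payment $38.22; balance $152.89

$38.22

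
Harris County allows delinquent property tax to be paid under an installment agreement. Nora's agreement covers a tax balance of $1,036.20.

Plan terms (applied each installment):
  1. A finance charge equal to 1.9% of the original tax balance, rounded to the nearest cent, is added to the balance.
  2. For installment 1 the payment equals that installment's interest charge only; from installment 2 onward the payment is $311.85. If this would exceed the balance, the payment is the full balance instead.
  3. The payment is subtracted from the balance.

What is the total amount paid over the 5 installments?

$1,134.65

Installment 1: opening $1,036.20; interest $19.69 → $1,055.89; payment $19.69; balance $1,036.20
Installment 2: opening $1,036.20; interest $19.69 → $1,055.89; payment $311.85; balance $744.04
Installment 3: opening $744.04; interest $19.69 → $763.73; payment $311.85; balance $451.88
Installment 4: opening $451.88; interest $19.69 → $471.57; payment $311.85; balance $159.72
Installment 5: opening $159.72; interest $19.69 → $179.41; payment $179.41; balance $0.00
Total paid: $1,134.65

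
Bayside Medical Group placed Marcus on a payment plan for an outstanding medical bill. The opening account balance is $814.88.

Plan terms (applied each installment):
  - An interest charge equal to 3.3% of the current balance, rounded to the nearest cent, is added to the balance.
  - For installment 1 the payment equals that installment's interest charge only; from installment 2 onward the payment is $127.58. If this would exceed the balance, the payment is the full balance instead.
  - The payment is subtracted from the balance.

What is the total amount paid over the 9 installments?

Installment 1: $814.88 +$26.89 interest = $841.77; pay $26.89 → $814.88
Installment 2: $814.88 +$26.89 interest = $841.77; pay $127.58 → $714.19
Installment 3: $714.19 +$23.57 interest = $737.76; pay $127.58 → $610.18
Installment 4: $610.18 +$20.14 interest = $630.32; pay $127.58 → $502.74
Installment 5: $502.74 +$16.59 interest = $519.33; pay $127.58 → $391.75
Installment 6: $391.75 +$12.93 interest = $404.68; pay $127.58 → $277.10
Installment 7: $277.10 +$9.14 interest = $286.24; pay $127.58 → $158.66
Installment 8: $158.66 +$5.24 interest = $163.90; pay $127.58 → $36.32
Installment 9: $36.32 +$1.20 interest = $37.52; pay $37.52 → $0.00
Total paid: $957.47

$957.47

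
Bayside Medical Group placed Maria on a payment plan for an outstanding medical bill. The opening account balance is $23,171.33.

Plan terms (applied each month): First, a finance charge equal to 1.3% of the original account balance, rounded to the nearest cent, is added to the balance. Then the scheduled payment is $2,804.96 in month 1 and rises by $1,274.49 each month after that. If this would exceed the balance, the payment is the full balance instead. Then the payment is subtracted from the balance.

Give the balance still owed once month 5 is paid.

# | Opening | Interest | Payment | End bal
1 | $23,171.33 | $301.23 | $2,804.96 | $20,667.60
2 | $20,667.60 | $301.23 | $4,079.45 | $16,889.38
3 | $16,889.38 | $301.23 | $5,353.94 | $11,836.67
4 | $11,836.67 | $301.23 | $6,628.43 | $5,509.47
5 | $5,509.47 | $301.23 | $5,810.70 | $0.00

$0.00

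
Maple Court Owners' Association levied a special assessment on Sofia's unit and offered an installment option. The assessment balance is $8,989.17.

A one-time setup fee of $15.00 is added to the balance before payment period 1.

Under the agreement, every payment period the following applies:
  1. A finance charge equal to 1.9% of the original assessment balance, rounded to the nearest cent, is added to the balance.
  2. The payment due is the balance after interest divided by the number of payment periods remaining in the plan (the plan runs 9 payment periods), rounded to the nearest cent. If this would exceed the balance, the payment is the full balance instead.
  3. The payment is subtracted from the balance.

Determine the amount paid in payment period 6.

$1,170.51

Payment period 1: $9,004.17 +$170.79 interest = $9,174.96; pay $1,019.44 → $8,155.52
Payment period 2: $8,155.52 +$170.79 interest = $8,326.31; pay $1,040.79 → $7,285.52
Payment period 3: $7,285.52 +$170.79 interest = $7,456.31; pay $1,065.19 → $6,391.12
Payment period 4: $6,391.12 +$170.79 interest = $6,561.91; pay $1,093.65 → $5,468.26
Payment period 5: $5,468.26 +$170.79 interest = $5,639.05; pay $1,127.81 → $4,511.24
Payment period 6: $4,511.24 +$170.79 interest = $4,682.03; pay $1,170.51 → $3,511.52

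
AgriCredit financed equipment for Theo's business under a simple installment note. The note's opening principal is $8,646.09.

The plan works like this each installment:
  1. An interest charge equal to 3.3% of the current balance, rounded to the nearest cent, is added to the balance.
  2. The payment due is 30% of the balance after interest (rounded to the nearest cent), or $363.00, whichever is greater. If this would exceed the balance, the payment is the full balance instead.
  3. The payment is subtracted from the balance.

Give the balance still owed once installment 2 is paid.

# | Opening | Interest | Payment | End bal
1 | $8,646.09 | $285.32 | $2,679.42 | $6,251.99
2 | $6,251.99 | $206.32 | $1,937.49 | $4,520.82

$4,520.82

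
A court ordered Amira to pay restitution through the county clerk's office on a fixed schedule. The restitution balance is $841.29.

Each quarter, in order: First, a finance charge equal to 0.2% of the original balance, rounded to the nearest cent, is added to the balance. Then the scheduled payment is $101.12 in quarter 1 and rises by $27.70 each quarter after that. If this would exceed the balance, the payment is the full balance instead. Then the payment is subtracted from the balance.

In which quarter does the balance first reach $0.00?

6

Quarter 1: $841.29 +$1.68 interest = $842.97; pay $101.12 → $741.85
Quarter 2: $741.85 +$1.68 interest = $743.53; pay $128.82 → $614.71
Quarter 3: $614.71 +$1.68 interest = $616.39; pay $156.52 → $459.87
Quarter 4: $459.87 +$1.68 interest = $461.55; pay $184.22 → $277.33
Quarter 5: $277.33 +$1.68 interest = $279.01; pay $211.92 → $67.09
Quarter 6: $67.09 +$1.68 interest = $68.77; pay $68.77 → $0.00
Balance reaches $0.00 in quarter 6.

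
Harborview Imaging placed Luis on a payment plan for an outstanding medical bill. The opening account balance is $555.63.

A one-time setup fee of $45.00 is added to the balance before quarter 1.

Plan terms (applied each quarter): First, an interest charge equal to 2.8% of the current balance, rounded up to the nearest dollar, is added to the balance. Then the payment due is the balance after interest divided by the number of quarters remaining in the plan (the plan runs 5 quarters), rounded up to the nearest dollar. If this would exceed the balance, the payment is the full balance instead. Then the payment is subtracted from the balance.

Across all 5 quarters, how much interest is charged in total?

$54.00

# | Opening | Interest | Payment | End bal
1 | $600.63 | $17.00 | $124.00 | $493.63
2 | $493.63 | $14.00 | $127.00 | $380.63
3 | $380.63 | $11.00 | $131.00 | $260.63
4 | $260.63 | $8.00 | $135.00 | $133.63
5 | $133.63 | $4.00 | $137.63 | $0.00
Total interest: $17.00 + $14.00 + $11.00 + $8.00 + $4.00 = $54.00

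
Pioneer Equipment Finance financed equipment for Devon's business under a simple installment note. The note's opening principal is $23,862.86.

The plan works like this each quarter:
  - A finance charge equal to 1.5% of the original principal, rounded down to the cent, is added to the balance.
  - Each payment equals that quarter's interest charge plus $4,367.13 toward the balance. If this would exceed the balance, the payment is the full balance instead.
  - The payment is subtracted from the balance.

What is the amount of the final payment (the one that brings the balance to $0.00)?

$2,385.15

Quarter 1: opening $23,862.86; interest $357.94 → $24,220.80; payment $4,725.07; balance $19,495.73
Quarter 2: opening $19,495.73; interest $357.94 → $19,853.67; payment $4,725.07; balance $15,128.60
Quarter 3: opening $15,128.60; interest $357.94 → $15,486.54; payment $4,725.07; balance $10,761.47
Quarter 4: opening $10,761.47; interest $357.94 → $11,119.41; payment $4,725.07; balance $6,394.34
Quarter 5: opening $6,394.34; interest $357.94 → $6,752.28; payment $4,725.07; balance $2,027.21
Quarter 6: opening $2,027.21; interest $357.94 → $2,385.15; payment $2,385.15; balance $0.00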